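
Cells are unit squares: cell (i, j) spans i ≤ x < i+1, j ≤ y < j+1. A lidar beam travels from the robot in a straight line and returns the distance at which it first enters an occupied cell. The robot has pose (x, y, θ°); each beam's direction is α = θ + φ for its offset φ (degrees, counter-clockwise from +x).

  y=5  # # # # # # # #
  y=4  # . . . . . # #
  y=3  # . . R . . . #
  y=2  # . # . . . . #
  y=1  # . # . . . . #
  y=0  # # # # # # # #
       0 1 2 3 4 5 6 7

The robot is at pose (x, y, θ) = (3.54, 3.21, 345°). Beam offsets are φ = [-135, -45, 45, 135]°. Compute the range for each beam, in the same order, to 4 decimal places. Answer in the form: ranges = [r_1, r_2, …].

ranges = [0.6235, 2.5519, 2.8406, 2.0669]

beam 1: φ=-135°, α=210°
  dir = (cos 210°, sin 210°) = (-0.8660, -0.5000); from cell (3,3)
  next x-line at t=0.6235, next y-line at t=0.4200; Δt_x=1.1547, Δt_y=2.0000
    y: enter (3,2) at t=0.4200
    x: enter (2,2) at t=0.6235 ← occupied
  → r_1 = 0.6235
beam 2: φ=-45°, α=300°
  dir = (cos 300°, sin 300°) = (0.5000, -0.8660); from cell (3,3)
  next x-line at t=0.9200, next y-line at t=0.2425; Δt_x=2.0000, Δt_y=1.1547
    y: enter (3,2) at t=0.2425
    x: enter (4,2) at t=0.9200
    y: enter (4,1) at t=1.3972
    y: enter (4,0) at t=2.5519 ← occupied
  → r_2 = 2.5519
beam 3: φ=45°, α=30°
  dir = (cos 30°, sin 30°) = (0.8660, 0.5000); from cell (3,3)
  next x-line at t=0.5312, next y-line at t=1.5800; Δt_x=1.1547, Δt_y=2.0000
    x: enter (4,3) at t=0.5312
    y: enter (4,4) at t=1.5800
    x: enter (5,4) at t=1.6859
    x: enter (6,4) at t=2.8406 ← occupied
  → r_3 = 2.8406
beam 4: φ=135°, α=120°
  dir = (cos 120°, sin 120°) = (-0.5000, 0.8660); from cell (3,3)
  next x-line at t=1.0800, next y-line at t=0.9122; Δt_x=2.0000, Δt_y=1.1547
    y: enter (3,4) at t=0.9122
    x: enter (2,4) at t=1.0800
    y: enter (2,5) at t=2.0669 ← occupied
  → r_4 = 2.0669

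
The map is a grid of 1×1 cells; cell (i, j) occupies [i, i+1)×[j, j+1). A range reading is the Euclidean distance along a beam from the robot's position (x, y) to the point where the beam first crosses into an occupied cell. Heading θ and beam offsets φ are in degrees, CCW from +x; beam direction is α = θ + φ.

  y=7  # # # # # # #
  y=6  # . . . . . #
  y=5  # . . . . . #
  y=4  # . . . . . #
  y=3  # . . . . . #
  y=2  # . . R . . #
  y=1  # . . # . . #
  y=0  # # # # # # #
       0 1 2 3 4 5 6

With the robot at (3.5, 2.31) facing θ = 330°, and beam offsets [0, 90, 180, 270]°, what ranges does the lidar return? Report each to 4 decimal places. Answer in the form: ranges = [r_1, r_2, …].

beam 1: φ=0°, α=330°
  d=(0.8660,-0.5000)  start (3,2)  tX=0.5774 tY=0.6200  stride 1/|dx|=1.1547 1/|dy|=2.0000
    cross x-line → (4,2), t=0.5774
    cross y-line → (4,1), t=0.6200
    cross x-line → (5,1), t=1.7321
    cross y-line → (5,0), t=2.6200 (wall)
  → r_1 = 2.6200
beam 2: φ=90°, α=60°
  d=(0.5000,0.8660)  start (3,2)  tX=1.0000 tY=0.7967  stride 1/|dx|=2.0000 1/|dy|=1.1547
    cross y-line → (3,3), t=0.7967
    cross x-line → (4,3), t=1.0000
    cross y-line → (4,4), t=1.9514
    cross x-line → (5,4), t=3.0000
    cross y-line → (5,5), t=3.1061
    cross y-line → (5,6), t=4.2608
    cross x-line → (6,6), t=5.0000 (wall)
  → r_2 = 5.0000
beam 3: φ=180°, α=150°
  d=(-0.8660,0.5000)  start (3,2)  tX=0.5774 tY=1.3800  stride 1/|dx|=1.1547 1/|dy|=2.0000
    cross x-line → (2,2), t=0.5774
    cross y-line → (2,3), t=1.3800
    cross x-line → (1,3), t=1.7321
    cross x-line → (0,3), t=2.8868 (wall)
  → r_3 = 2.8868
beam 4: φ=270°, α=240°
  d=(-0.5000,-0.8660)  start (3,2)  tX=1.0000 tY=0.3580  stride 1/|dx|=2.0000 1/|dy|=1.1547
    cross y-line → (3,1), t=0.3580 (wall)
  → r_4 = 0.3580

ranges = [2.6200, 5.0000, 2.8868, 0.3580]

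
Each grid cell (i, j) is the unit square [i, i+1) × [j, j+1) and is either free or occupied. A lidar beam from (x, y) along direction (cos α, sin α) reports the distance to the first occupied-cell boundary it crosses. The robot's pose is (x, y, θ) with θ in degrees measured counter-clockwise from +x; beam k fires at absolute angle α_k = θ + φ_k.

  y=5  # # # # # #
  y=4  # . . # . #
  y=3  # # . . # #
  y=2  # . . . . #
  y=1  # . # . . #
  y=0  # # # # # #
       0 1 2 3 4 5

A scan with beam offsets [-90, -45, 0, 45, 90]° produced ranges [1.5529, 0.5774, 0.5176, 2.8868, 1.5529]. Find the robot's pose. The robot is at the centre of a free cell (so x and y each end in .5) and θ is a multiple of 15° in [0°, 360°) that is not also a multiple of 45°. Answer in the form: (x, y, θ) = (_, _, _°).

The pose lattice has 12·16 = 192 candidates. Test each by forward raycasting.
  (1.5, 1.5, 30°): beam 1 = 0.5774 ≠ 1.5529 ✗
  (4.5, 2.5, 30°): beam 1 = 1.0000 ≠ 1.5529 ✗
  (4.5, 2.5, 150°): beam 1 = 0.5774 ≠ 1.5529 ✗
  …
  (2.5, 3.5, 195°): r_1=1.5529, r_2=0.5774, r_3=0.5176, r_4=2.8868, r_5=1.5529 — all match ✓
Unique over the lattice → pose = (2.5, 3.5, 195°).

(x, y, θ) = (2.5, 3.5, 195°)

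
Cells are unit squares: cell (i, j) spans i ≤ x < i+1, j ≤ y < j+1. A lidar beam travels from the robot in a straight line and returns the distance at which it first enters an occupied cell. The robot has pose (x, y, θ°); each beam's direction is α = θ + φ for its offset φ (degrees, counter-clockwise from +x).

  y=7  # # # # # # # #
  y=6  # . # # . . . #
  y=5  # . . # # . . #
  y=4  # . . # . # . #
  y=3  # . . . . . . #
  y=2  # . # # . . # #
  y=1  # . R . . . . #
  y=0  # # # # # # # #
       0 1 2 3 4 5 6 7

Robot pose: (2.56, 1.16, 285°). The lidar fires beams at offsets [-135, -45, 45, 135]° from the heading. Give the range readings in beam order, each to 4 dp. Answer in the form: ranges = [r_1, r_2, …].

ranges = [1.8013, 0.1848, 0.3200, 0.9699]

beam 1: φ=-135°, α=150°
  direction (-0.8660, 0.5000); cell (2,1); t to first gridline: x 0.6466, y 1.6800 (then +1.1547 / +2.0000)
    (1,1) via x @ 0.6466
    (1,2) via y @ 1.6800
    (0,2) via x @ 1.8013  # hit
  → r_1 = 1.8013
beam 2: φ=-45°, α=240°
  direction (-0.5000, -0.8660); cell (2,1); t to first gridline: x 1.1200, y 0.1848 (then +2.0000 / +1.1547)
    (2,0) via y @ 0.1848  # hit
  → r_2 = 0.1848
beam 3: φ=45°, α=330°
  direction (0.8660, -0.5000); cell (2,1); t to first gridline: x 0.5081, y 0.3200 (then +1.1547 / +2.0000)
    (2,0) via y @ 0.3200  # hit
  → r_3 = 0.3200
beam 4: φ=135°, α=60°
  direction (0.5000, 0.8660); cell (2,1); t to first gridline: x 0.8800, y 0.9699 (then +2.0000 / +1.1547)
    (3,1) via x @ 0.8800
    (3,2) via y @ 0.9699  # hit
  → r_4 = 0.9699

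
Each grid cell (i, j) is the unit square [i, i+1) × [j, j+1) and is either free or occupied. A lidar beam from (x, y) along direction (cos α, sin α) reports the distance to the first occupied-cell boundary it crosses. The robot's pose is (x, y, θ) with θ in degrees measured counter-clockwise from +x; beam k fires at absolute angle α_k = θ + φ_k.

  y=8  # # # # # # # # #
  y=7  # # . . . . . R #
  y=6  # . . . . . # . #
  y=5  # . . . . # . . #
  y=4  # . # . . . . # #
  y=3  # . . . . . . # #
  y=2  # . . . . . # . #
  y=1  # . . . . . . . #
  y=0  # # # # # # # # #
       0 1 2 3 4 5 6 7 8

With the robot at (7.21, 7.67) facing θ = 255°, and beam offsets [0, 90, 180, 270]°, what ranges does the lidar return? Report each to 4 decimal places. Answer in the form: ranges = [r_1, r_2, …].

beam 1: φ=0°, α=255°
  cosα=-0.2588 sinα=-0.9659 | (7,7) | tMaxX 0.8114 tMaxY 0.6936 | tΔX 3.8637 tΔY 1.0353
    t=0.6936 [y] (7,6)
    t=0.8114 [x] (6,6) — stop
  → r_1 = 0.8114
beam 2: φ=90°, α=345°
  cosα=0.9659 sinα=-0.2588 | (7,7) | tMaxX 0.8179 tMaxY 2.5887 | tΔX 1.0353 tΔY 3.8637
    t=0.8179 [x] (8,7) — stop
  → r_2 = 0.8179
beam 3: φ=180°, α=75°
  cosα=0.2588 sinα=0.9659 | (7,7) | tMaxX 3.0523 tMaxY 0.3416 | tΔX 3.8637 tΔY 1.0353
    t=0.3416 [y] (7,8) — stop
  → r_3 = 0.3416
beam 4: φ=270°, α=165°
  cosα=-0.9659 sinα=0.2588 | (7,7) | tMaxX 0.2174 tMaxY 1.2750 | tΔX 1.0353 tΔY 3.8637
    t=0.2174 [x] (6,7)
    t=1.2527 [x] (5,7)
    t=1.2750 [y] (5,8) — stop
  → r_4 = 1.2750

ranges = [0.8114, 0.8179, 0.3416, 1.2750]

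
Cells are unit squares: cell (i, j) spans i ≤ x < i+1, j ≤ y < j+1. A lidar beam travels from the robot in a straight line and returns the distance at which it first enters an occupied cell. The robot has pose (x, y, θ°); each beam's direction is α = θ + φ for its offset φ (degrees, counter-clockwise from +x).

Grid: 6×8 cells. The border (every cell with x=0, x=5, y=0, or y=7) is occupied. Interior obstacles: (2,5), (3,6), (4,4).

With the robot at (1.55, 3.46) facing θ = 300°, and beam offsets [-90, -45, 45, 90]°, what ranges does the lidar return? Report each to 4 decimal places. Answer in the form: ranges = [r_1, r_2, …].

ranges = [0.6351, 2.1250, 3.5717, 2.8290]

beam 1: φ=-90°, α=210°
  direction (-0.8660, -0.5000); cell (1,3); t to first gridline: x 0.6351, y 0.9200 (then +1.1547 / +2.0000)
    (0,3) via x @ 0.6351  # hit
  → r_1 = 0.6351
beam 2: φ=-45°, α=255°
  direction (-0.2588, -0.9659); cell (1,3); t to first gridline: x 2.1250, y 0.4762 (then +3.8637 / +1.0353)
    (1,2) via y @ 0.4762
    (1,1) via y @ 1.5115
    (0,1) via x @ 2.1250  # hit
  → r_2 = 2.1250
beam 3: φ=45°, α=345°
  direction (0.9659, -0.2588); cell (1,3); t to first gridline: x 0.4659, y 1.7773 (then +1.0353 / +3.8637)
    (2,3) via x @ 0.4659
    (3,3) via x @ 1.5012
    (3,2) via y @ 1.7773
    (4,2) via x @ 2.5364
    (5,2) via x @ 3.5717  # hit
  → r_3 = 3.5717
beam 4: φ=90°, α=30°
  direction (0.8660, 0.5000); cell (1,3); t to first gridline: x 0.5196, y 1.0800 (then +1.1547 / +2.0000)
    (2,3) via x @ 0.5196
    (2,4) via y @ 1.0800
    (3,4) via x @ 1.6743
    (4,4) via x @ 2.8290  # hit
  → r_4 = 2.8290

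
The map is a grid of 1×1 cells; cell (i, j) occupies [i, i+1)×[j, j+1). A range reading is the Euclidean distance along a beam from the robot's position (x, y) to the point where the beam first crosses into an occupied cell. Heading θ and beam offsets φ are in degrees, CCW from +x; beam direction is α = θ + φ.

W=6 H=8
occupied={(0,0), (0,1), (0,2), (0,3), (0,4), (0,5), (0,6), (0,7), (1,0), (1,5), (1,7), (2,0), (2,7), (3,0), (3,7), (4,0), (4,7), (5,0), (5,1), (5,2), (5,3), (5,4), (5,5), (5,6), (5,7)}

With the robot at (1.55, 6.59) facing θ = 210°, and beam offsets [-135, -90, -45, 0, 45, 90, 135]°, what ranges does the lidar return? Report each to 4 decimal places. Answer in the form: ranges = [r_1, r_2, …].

beam 1: φ=-135°, α=75°
  direction (0.2588, 0.9659); cell (1,6); t to first gridline: x 1.7387, y 0.4245 (then +3.8637 / +1.0353)
    (1,7) via y @ 0.4245  # hit
  → r_1 = 0.4245
beam 2: φ=-90°, α=120°
  direction (-0.5000, 0.8660); cell (1,6); t to first gridline: x 1.1000, y 0.4734 (then +2.0000 / +1.1547)
    (1,7) via y @ 0.4734  # hit
  → r_2 = 0.4734
beam 3: φ=-45°, α=165°
  direction (-0.9659, 0.2588); cell (1,6); t to first gridline: x 0.5694, y 1.5841 (then +1.0353 / +3.8637)
    (0,6) via x @ 0.5694  # hit
  → r_3 = 0.5694
beam 4: φ=0°, α=210°
  direction (-0.8660, -0.5000); cell (1,6); t to first gridline: x 0.6351, y 1.1800 (then +1.1547 / +2.0000)
    (0,6) via x @ 0.6351  # hit
  → r_4 = 0.6351
beam 5: φ=45°, α=255°
  direction (-0.2588, -0.9659); cell (1,6); t to first gridline: x 2.1250, y 0.6108 (then +3.8637 / +1.0353)
    (1,5) via y @ 0.6108  # hit
  → r_5 = 0.6108
beam 6: φ=90°, α=300°
  direction (0.5000, -0.8660); cell (1,6); t to first gridline: x 0.9000, y 0.6813 (then +2.0000 / +1.1547)
    (1,5) via y @ 0.6813  # hit
  → r_6 = 0.6813
beam 7: φ=135°, α=345°
  direction (0.9659, -0.2588); cell (1,6); t to first gridline: x 0.4659, y 2.2796 (then +1.0353 / +3.8637)
    (2,6) via x @ 0.4659
    (3,6) via x @ 1.5012
    (3,5) via y @ 2.2796
    (4,5) via x @ 2.5364
    (5,5) via x @ 3.5717  # hit
  → r_7 = 3.5717

ranges = [0.4245, 0.4734, 0.5694, 0.6351, 0.6108, 0.6813, 3.5717]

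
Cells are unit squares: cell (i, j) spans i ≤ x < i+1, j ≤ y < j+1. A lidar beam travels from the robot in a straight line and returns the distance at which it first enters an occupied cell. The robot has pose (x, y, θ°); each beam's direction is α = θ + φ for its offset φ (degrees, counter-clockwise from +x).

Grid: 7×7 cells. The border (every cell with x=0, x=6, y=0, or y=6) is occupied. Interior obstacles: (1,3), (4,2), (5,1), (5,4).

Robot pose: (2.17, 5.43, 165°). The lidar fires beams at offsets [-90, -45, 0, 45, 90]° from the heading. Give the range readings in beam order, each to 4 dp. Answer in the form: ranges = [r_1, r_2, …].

beam 1: φ=-90°, α=75°
  cosα=0.2588 sinα=0.9659 | (2,5) | tMaxX 3.2069 tMaxY 0.5901 | tΔX 3.8637 tΔY 1.0353
    t=0.5901 [y] (2,6) — stop
  → r_1 = 0.5901
beam 2: φ=-45°, α=120°
  cosα=-0.5000 sinα=0.8660 | (2,5) | tMaxX 0.3400 tMaxY 0.6582 | tΔX 2.0000 tΔY 1.1547
    t=0.3400 [x] (1,5)
    t=0.6582 [y] (1,6) — stop
  → r_2 = 0.6582
beam 3: φ=0°, α=165°
  cosα=-0.9659 sinα=0.2588 | (2,5) | tMaxX 0.1760 tMaxY 2.2023 | tΔX 1.0353 tΔY 3.8637
    t=0.1760 [x] (1,5)
    t=1.2113 [x] (0,5) — stop
  → r_3 = 1.2113
beam 4: φ=45°, α=210°
  cosα=-0.8660 sinα=-0.5000 | (2,5) | tMaxX 0.1963 tMaxY 0.8600 | tΔX 1.1547 tΔY 2.0000
    t=0.1963 [x] (1,5)
    t=0.8600 [y] (1,4)
    t=1.3510 [x] (0,4) — stop
  → r_4 = 1.3510
beam 5: φ=90°, α=255°
  cosα=-0.2588 sinα=-0.9659 | (2,5) | tMaxX 0.6568 tMaxY 0.4452 | tΔX 3.8637 tΔY 1.0353
    t=0.4452 [y] (2,4)
    t=0.6568 [x] (1,4)
    t=1.4804 [y] (1,3) — stop
  → r_5 = 1.4804

ranges = [0.5901, 0.6582, 1.2113, 1.3510, 1.4804]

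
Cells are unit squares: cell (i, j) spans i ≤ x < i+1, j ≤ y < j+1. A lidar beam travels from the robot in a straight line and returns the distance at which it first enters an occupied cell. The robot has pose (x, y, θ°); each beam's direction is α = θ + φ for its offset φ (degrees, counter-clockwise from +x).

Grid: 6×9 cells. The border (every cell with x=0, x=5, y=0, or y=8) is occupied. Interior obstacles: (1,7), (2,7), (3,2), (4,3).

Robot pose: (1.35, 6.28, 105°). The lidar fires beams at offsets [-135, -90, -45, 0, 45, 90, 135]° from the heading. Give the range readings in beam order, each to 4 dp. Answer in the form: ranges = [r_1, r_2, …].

beam 1: φ=-135°, α=330°
  d=(0.8660,-0.5000)  start (1,6)  tX=0.7506 tY=0.5600  stride 1/|dx|=1.1547 1/|dy|=2.0000
    cross y-line → (1,5), t=0.5600
    cross x-line → (2,5), t=0.7506
    cross x-line → (3,5), t=1.9053
    cross y-line → (3,4), t=2.5600
    cross x-line → (4,4), t=3.0600
    cross x-line → (5,4), t=4.2147 (wall)
  → r_1 = 4.2147
beam 2: φ=-90°, α=15°
  d=(0.9659,0.2588)  start (1,6)  tX=0.6729 tY=2.7819  stride 1/|dx|=1.0353 1/|dy|=3.8637
    cross x-line → (2,6), t=0.6729
    cross x-line → (3,6), t=1.7082
    cross x-line → (4,6), t=2.7435
    cross y-line → (4,7), t=2.7819
    cross x-line → (5,7), t=3.7788 (wall)
  → r_2 = 3.7788
beam 3: φ=-45°, α=60°
  d=(0.5000,0.8660)  start (1,6)  tX=1.3000 tY=0.8314  stride 1/|dx|=2.0000 1/|dy|=1.1547
    cross y-line → (1,7), t=0.8314 (wall)
  → r_3 = 0.8314
beam 4: φ=0°, α=105°
  d=(-0.2588,0.9659)  start (1,6)  tX=1.3523 tY=0.7454  stride 1/|dx|=3.8637 1/|dy|=1.0353
    cross y-line → (1,7), t=0.7454 (wall)
  → r_4 = 0.7454
beam 5: φ=45°, α=150°
  d=(-0.8660,0.5000)  start (1,6)  tX=0.4041 tY=1.4400  stride 1/|dx|=1.1547 1/|dy|=2.0000
    cross x-line → (0,6), t=0.4041 (wall)
  → r_5 = 0.4041
beam 6: φ=90°, α=195°
  d=(-0.9659,-0.2588)  start (1,6)  tX=0.3623 tY=1.0818  stride 1/|dx|=1.0353 1/|dy|=3.8637
    cross x-line → (0,6), t=0.3623 (wall)
  → r_6 = 0.3623
beam 7: φ=135°, α=240°
  d=(-0.5000,-0.8660)  start (1,6)  tX=0.7000 tY=0.3233  stride 1/|dx|=2.0000 1/|dy|=1.1547
    cross y-line → (1,5), t=0.3233
    cross x-line → (0,5), t=0.7000 (wall)
  → r_7 = 0.7000

ranges = [4.2147, 3.7788, 0.8314, 0.7454, 0.4041, 0.3623, 0.7000]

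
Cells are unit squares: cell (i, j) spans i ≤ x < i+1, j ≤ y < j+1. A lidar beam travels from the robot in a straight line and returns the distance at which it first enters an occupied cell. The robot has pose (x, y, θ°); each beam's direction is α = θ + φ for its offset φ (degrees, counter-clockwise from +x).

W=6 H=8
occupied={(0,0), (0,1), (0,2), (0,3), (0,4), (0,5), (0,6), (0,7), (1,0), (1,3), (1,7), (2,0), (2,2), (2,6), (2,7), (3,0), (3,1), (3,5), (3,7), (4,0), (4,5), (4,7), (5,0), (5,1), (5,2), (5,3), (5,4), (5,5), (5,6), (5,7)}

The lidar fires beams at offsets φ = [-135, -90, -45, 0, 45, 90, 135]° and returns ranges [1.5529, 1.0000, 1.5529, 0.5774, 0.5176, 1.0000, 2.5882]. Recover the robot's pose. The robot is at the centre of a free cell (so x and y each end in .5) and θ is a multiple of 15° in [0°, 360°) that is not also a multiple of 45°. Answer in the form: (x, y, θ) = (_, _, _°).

The pose lattice has 18·16 = 288 candidates. Test each by forward raycasting.
  (2.5, 1.5, 240°): beam 1 = 0.5176 ≠ 1.5529 ✗
  (1.5, 2.5, 255°): beam 1 = 0.5774 ≠ 1.5529 ✗
  (4.5, 4.5, 345°): beam 1 = 2.8868 ≠ 1.5529 ✗
  …
  (4.5, 2.5, 330°): r_1=1.5529, r_2=1.0000, r_3=1.5529, r_4=0.5774, r_5=0.5176, r_6=1.0000, r_7=2.5882 — all match ✓
No second candidate reproduces the full scan.

(x, y, θ) = (4.5, 2.5, 330°)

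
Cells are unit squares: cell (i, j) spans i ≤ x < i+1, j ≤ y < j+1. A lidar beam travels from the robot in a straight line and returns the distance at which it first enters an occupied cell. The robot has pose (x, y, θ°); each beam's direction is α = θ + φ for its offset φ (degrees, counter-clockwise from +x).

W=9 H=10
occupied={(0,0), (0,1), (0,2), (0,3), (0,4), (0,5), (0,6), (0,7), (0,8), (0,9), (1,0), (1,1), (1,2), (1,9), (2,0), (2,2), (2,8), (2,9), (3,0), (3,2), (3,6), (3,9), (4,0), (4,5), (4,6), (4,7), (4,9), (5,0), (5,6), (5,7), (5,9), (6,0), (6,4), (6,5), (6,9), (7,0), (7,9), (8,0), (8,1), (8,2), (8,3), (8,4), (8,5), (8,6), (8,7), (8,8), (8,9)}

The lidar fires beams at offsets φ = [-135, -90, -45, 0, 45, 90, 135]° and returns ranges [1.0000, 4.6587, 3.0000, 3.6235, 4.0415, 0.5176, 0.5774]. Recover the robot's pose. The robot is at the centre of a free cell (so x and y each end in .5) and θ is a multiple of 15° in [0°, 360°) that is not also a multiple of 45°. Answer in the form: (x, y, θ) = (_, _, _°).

(x, y, θ) = (5.5, 4.5, 255°)

Enumerate (i+0.5, j+0.5, θ) over the 43 free cells and 16 admissible headings. For each, cast all 7 beams and compare to the given ranges.
  (4.5, 3.5, 105°): beam 1 = 4.0415 ≠ 1.0000 ✗
  (6.5, 7.5, 195°): beam 1 = 1.7321 ≠ 1.0000 ✗
  (3.5, 1.5, 300°): beam 1 = 1.5529 ≠ 1.0000 ✗
  (1.5, 3.5, 60°): beam 1 = 0.5176 ≠ 1.0000 ✗
  (7.5, 5.5, 60°): beam 1 = 1.9319 ≠ 1.0000 ✗
  …
  (5.5, 4.5, 255°): r_1=1.0000, r_2=4.6587, r_3=3.0000, r_4=3.6235, r_5=4.0415, r_6=0.5176, r_7=0.5774 — all match ✓
Only this pose fits every beam.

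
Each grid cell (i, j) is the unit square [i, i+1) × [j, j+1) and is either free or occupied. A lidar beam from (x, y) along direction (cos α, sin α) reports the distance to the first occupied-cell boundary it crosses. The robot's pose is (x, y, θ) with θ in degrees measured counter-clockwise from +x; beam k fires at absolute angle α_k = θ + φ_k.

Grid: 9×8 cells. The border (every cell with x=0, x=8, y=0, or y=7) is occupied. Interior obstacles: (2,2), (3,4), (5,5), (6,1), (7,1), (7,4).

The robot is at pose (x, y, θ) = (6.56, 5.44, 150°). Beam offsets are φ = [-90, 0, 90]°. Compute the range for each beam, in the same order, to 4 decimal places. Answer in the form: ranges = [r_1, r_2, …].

beam 1: φ=-90°, α=60°
  cosα=0.5000 sinα=0.8660 | (6,5) | tMaxX 0.8800 tMaxY 0.6466 | tΔX 2.0000 tΔY 1.1547
    t=0.6466 [y] (6,6)
    t=0.8800 [x] (7,6)
    t=1.8013 [y] (7,7) — stop
  → r_1 = 1.8013
beam 2: φ=0°, α=150°
  cosα=-0.8660 sinα=0.5000 | (6,5) | tMaxX 0.6466 tMaxY 1.1200 | tΔX 1.1547 tΔY 2.0000
    t=0.6466 [x] (5,5) — stop
  → r_2 = 0.6466
beam 3: φ=90°, α=240°
  cosα=-0.5000 sinα=-0.8660 | (6,5) | tMaxX 1.1200 tMaxY 0.5081 | tΔX 2.0000 tΔY 1.1547
    t=0.5081 [y] (6,4)
    t=1.1200 [x] (5,4)
    t=1.6628 [y] (5,3)
    t=2.8175 [y] (5,2)
    t=3.1200 [x] (4,2)
    t=3.9722 [y] (4,1)
    t=5.1200 [x] (3,1)
    t=5.1269 [y] (3,0) — stop
  → r_3 = 5.1269

ranges = [1.8013, 0.6466, 5.1269]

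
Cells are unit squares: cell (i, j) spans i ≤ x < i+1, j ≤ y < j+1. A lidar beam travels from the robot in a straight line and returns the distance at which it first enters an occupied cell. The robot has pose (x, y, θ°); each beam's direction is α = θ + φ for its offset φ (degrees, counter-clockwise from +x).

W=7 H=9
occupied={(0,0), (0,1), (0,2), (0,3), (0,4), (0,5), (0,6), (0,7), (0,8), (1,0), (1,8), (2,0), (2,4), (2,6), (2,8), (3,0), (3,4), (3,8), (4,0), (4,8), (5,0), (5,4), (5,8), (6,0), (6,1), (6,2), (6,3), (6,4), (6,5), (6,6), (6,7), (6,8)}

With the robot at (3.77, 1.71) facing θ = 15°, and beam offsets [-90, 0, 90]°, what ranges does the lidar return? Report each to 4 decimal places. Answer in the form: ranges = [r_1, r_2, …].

beam 1: φ=-90°, α=285°
  dir = (cos 285°, sin 285°) = (0.2588, -0.9659); from cell (3,1)
  next x-line at t=0.8887, next y-line at t=0.7350; Δt_x=3.8637, Δt_y=1.0353
    y: enter (3,0) at t=0.7350 ← occupied
  → r_1 = 0.7350
beam 2: φ=0°, α=15°
  dir = (cos 15°, sin 15°) = (0.9659, 0.2588); from cell (3,1)
  next x-line at t=0.2381, next y-line at t=1.1205; Δt_x=1.0353, Δt_y=3.8637
    x: enter (4,1) at t=0.2381
    y: enter (4,2) at t=1.1205
    x: enter (5,2) at t=1.2734
    x: enter (6,2) at t=2.3087 ← occupied
  → r_2 = 2.3087
beam 3: φ=90°, α=105°
  dir = (cos 105°, sin 105°) = (-0.2588, 0.9659); from cell (3,1)
  next x-line at t=2.9751, next y-line at t=0.3002; Δt_x=3.8637, Δt_y=1.0353
    y: enter (3,2) at t=0.3002
    y: enter (3,3) at t=1.3355
    y: enter (3,4) at t=2.3708 ← occupied
  → r_3 = 2.3708

ranges = [0.7350, 2.3087, 2.3708]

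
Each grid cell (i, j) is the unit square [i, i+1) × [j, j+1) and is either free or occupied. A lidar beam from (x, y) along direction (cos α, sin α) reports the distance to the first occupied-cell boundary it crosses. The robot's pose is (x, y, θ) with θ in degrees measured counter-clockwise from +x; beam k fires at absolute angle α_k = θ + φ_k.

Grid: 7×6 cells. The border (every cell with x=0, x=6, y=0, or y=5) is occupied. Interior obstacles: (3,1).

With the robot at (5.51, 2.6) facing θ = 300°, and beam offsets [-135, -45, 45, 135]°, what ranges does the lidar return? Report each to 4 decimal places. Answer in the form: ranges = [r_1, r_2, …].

ranges = [4.6691, 1.6564, 0.5073, 1.8932]

beam 1: φ=-135°, α=165°
  direction (-0.9659, 0.2588); cell (5,2); t to first gridline: x 0.5280, y 1.5455 (then +1.0353 / +3.8637)
    (4,2) via x @ 0.5280
    (4,3) via y @ 1.5455
    (3,3) via x @ 1.5633
    (2,3) via x @ 2.5985
    (1,3) via x @ 3.6338
    (0,3) via x @ 4.6691  # hit
  → r_1 = 4.6691
beam 2: φ=-45°, α=255°
  direction (-0.2588, -0.9659); cell (5,2); t to first gridline: x 1.9705, y 0.6212 (then +3.8637 / +1.0353)
    (5,1) via y @ 0.6212
    (5,0) via y @ 1.6564  # hit
  → r_2 = 1.6564
beam 3: φ=45°, α=345°
  direction (0.9659, -0.2588); cell (5,2); t to first gridline: x 0.5073, y 2.3182 (then +1.0353 / +3.8637)
    (6,2) via x @ 0.5073  # hit
  → r_3 = 0.5073
beam 4: φ=135°, α=75°
  direction (0.2588, 0.9659); cell (5,2); t to first gridline: x 1.8932, y 0.4141 (then +3.8637 / +1.0353)
    (5,3) via y @ 0.4141
    (5,4) via y @ 1.4494
    (6,4) via x @ 1.8932  # hit
  → r_4 = 1.8932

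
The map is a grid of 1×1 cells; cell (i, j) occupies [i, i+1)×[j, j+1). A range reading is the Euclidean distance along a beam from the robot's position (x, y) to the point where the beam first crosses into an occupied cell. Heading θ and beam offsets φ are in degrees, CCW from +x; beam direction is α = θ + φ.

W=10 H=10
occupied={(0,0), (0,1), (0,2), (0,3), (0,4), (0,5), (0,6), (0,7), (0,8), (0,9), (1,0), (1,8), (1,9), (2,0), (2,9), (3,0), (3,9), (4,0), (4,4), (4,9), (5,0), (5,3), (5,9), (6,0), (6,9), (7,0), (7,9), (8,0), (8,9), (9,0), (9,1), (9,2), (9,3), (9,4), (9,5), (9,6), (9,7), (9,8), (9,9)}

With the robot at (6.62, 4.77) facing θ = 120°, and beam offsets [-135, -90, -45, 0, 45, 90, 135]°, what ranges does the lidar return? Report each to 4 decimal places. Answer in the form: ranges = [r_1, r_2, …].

beam 1: φ=-135°, α=345°
  direction (0.9659, -0.2588); cell (6,4); t to first gridline: x 0.3934, y 2.9751 (then +1.0353 / +3.8637)
    (7,4) via x @ 0.3934
    (8,4) via x @ 1.4287
    (9,4) via x @ 2.4640  # hit
  → r_1 = 2.4640
beam 2: φ=-90°, α=30°
  direction (0.8660, 0.5000); cell (6,4); t to first gridline: x 0.4388, y 0.4600 (then +1.1547 / +2.0000)
    (7,4) via x @ 0.4388
    (7,5) via y @ 0.4600
    (8,5) via x @ 1.5935
    (8,6) via y @ 2.4600
    (9,6) via x @ 2.7482  # hit
  → r_2 = 2.7482
beam 3: φ=-45°, α=75°
  direction (0.2588, 0.9659); cell (6,4); t to first gridline: x 1.4682, y 0.2381 (then +3.8637 / +1.0353)
    (6,5) via y @ 0.2381
    (6,6) via y @ 1.2734
    (7,6) via x @ 1.4682
    (7,7) via y @ 2.3087
    (7,8) via y @ 3.3439
    (7,9) via y @ 4.3792  # hit
  → r_3 = 4.3792
beam 4: φ=0°, α=120°
  direction (-0.5000, 0.8660); cell (6,4); t to first gridline: x 1.2400, y 0.2656 (then +2.0000 / +1.1547)
    (6,5) via y @ 0.2656
    (5,5) via x @ 1.2400
    (5,6) via y @ 1.4203
    (5,7) via y @ 2.5750
    (4,7) via x @ 3.2400
    (4,8) via y @ 3.7297
    (4,9) via y @ 4.8844  # hit
  → r_4 = 4.8844
beam 5: φ=45°, α=165°
  direction (-0.9659, 0.2588); cell (6,4); t to first gridline: x 0.6419, y 0.8887 (then +1.0353 / +3.8637)
    (5,4) via x @ 0.6419
    (5,5) via y @ 0.8887
    (4,5) via x @ 1.6771
    (3,5) via x @ 2.7124
    (2,5) via x @ 3.7477
    (2,6) via y @ 4.7524
    (1,6) via x @ 4.7830
    (0,6) via x @ 5.8183  # hit
  → r_5 = 5.8183
beam 6: φ=90°, α=210°
  direction (-0.8660, -0.5000); cell (6,4); t to first gridline: x 0.7159, y 1.5400 (then +1.1547 / +2.0000)
    (5,4) via x @ 0.7159
    (5,3) via y @ 1.5400  # hit
  → r_6 = 1.5400
beam 7: φ=135°, α=255°
  direction (-0.2588, -0.9659); cell (6,4); t to first gridline: x 2.3955, y 0.7972 (then +3.8637 / +1.0353)
    (6,3) via y @ 0.7972
    (6,2) via y @ 1.8324
    (5,2) via x @ 2.3955
    (5,1) via y @ 2.8677
    (5,0) via y @ 3.9030  # hit
  → r_7 = 3.9030

ranges = [2.4640, 2.7482, 4.3792, 4.8844, 5.8183, 1.5400, 3.9030]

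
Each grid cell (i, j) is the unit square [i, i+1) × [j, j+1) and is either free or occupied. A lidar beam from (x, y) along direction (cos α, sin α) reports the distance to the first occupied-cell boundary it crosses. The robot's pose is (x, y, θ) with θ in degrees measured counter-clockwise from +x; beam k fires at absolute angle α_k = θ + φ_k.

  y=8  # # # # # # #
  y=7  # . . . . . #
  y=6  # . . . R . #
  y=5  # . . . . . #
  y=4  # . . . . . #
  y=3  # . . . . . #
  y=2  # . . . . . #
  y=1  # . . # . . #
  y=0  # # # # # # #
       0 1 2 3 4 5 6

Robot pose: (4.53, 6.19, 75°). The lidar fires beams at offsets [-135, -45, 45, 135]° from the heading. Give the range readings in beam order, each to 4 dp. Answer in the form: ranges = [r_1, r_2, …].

beam 1: φ=-135°, α=300°
  d=(0.5000,-0.8660)  start (4,6)  tX=0.9400 tY=0.2194  stride 1/|dx|=2.0000 1/|dy|=1.1547
    cross y-line → (4,5), t=0.2194
    cross x-line → (5,5), t=0.9400
    cross y-line → (5,4), t=1.3741
    cross y-line → (5,3), t=2.5288
    cross x-line → (6,3), t=2.9400 (wall)
  → r_1 = 2.9400
beam 2: φ=-45°, α=30°
  d=(0.8660,0.5000)  start (4,6)  tX=0.5427 tY=1.6200  stride 1/|dx|=1.1547 1/|dy|=2.0000
    cross x-line → (5,6), t=0.5427
    cross y-line → (5,7), t=1.6200
    cross x-line → (6,7), t=1.6974 (wall)
  → r_2 = 1.6974
beam 3: φ=45°, α=120°
  d=(-0.5000,0.8660)  start (4,6)  tX=1.0600 tY=0.9353  stride 1/|dx|=2.0000 1/|dy|=1.1547
    cross y-line → (4,7), t=0.9353
    cross x-line → (3,7), t=1.0600
    cross y-line → (3,8), t=2.0900 (wall)
  → r_3 = 2.0900
beam 4: φ=135°, α=210°
  d=(-0.8660,-0.5000)  start (4,6)  tX=0.6120 tY=0.3800  stride 1/|dx|=1.1547 1/|dy|=2.0000
    cross y-line → (4,5), t=0.3800
    cross x-line → (3,5), t=0.6120
    cross x-line → (2,5), t=1.7667
    cross y-line → (2,4), t=2.3800
    cross x-line → (1,4), t=2.9214
    cross x-line → (0,4), t=4.0761 (wall)
  → r_4 = 4.0761

ranges = [2.9400, 1.6974, 2.0900, 4.0761]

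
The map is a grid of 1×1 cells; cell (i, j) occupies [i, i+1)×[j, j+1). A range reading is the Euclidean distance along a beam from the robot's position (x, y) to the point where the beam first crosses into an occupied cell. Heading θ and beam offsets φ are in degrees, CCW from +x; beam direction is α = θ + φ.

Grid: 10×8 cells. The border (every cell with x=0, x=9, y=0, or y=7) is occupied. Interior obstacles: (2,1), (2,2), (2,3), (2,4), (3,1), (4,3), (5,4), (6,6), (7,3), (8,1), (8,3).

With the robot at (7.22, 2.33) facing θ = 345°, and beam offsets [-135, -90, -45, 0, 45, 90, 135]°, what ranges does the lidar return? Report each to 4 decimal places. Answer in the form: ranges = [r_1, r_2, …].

ranges = [2.6600, 1.3769, 1.5358, 1.2750, 1.3400, 0.6936, 2.4400]

beam 1: φ=-135°, α=210°
  direction (-0.8660, -0.5000); cell (7,2); t to first gridline: x 0.2540, y 0.6600 (then +1.1547 / +2.0000)
    (6,2) via x @ 0.2540
    (6,1) via y @ 0.6600
    (5,1) via x @ 1.4087
    (4,1) via x @ 2.5634
    (4,0) via y @ 2.6600  # hit
  → r_1 = 2.6600
beam 2: φ=-90°, α=255°
  direction (-0.2588, -0.9659); cell (7,2); t to first gridline: x 0.8500, y 0.3416 (then +3.8637 / +1.0353)
    (7,1) via y @ 0.3416
    (6,1) via x @ 0.8500
    (6,0) via y @ 1.3769  # hit
  → r_2 = 1.3769
beam 3: φ=-45°, α=300°
  direction (0.5000, -0.8660); cell (7,2); t to first gridline: x 1.5600, y 0.3811 (then +2.0000 / +1.1547)
    (7,1) via y @ 0.3811
    (7,0) via y @ 1.5358  # hit
  → r_3 = 1.5358
beam 4: φ=0°, α=345°
  direction (0.9659, -0.2588); cell (7,2); t to first gridline: x 0.8075, y 1.2750 (then +1.0353 / +3.8637)
    (8,2) via x @ 0.8075
    (8,1) via y @ 1.2750  # hit
  → r_4 = 1.2750
beam 5: φ=45°, α=30°
  direction (0.8660, 0.5000); cell (7,2); t to first gridline: x 0.9007, y 1.3400 (then +1.1547 / +2.0000)
    (8,2) via x @ 0.9007
    (8,3) via y @ 1.3400  # hit
  → r_5 = 1.3400
beam 6: φ=90°, α=75°
  direction (0.2588, 0.9659); cell (7,2); t to first gridline: x 3.0137, y 0.6936 (then +3.8637 / +1.0353)
    (7,3) via y @ 0.6936  # hit
  → r_6 = 0.6936
beam 7: φ=135°, α=120°
  direction (-0.5000, 0.8660); cell (7,2); t to first gridline: x 0.4400, y 0.7736 (then +2.0000 / +1.1547)
    (6,2) via x @ 0.4400
    (6,3) via y @ 0.7736
    (6,4) via y @ 1.9283
    (5,4) via x @ 2.4400  # hit
  → r_7 = 2.4400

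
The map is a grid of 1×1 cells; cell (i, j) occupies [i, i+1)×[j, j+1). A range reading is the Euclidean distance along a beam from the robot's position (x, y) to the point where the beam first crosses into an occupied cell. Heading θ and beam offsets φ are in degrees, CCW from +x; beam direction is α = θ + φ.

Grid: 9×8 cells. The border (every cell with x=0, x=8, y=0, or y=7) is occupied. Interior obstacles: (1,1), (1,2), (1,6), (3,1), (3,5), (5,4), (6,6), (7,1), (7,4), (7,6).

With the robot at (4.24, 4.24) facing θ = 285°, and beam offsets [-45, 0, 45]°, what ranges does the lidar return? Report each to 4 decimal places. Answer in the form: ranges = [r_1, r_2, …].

ranges = [3.7412, 3.3543, 4.3417]

beam 1: φ=-45°, α=240°
  direction (-0.5000, -0.8660); cell (4,4); t to first gridline: x 0.4800, y 0.2771 (then +2.0000 / +1.1547)
    (4,3) via y @ 0.2771
    (3,3) via x @ 0.4800
    (3,2) via y @ 1.4318
    (2,2) via x @ 2.4800
    (2,1) via y @ 2.5865
    (2,0) via y @ 3.7412  # hit
  → r_1 = 3.7412
beam 2: φ=0°, α=285°
  direction (0.2588, -0.9659); cell (4,4); t to first gridline: x 2.9364, y 0.2485 (then +3.8637 / +1.0353)
    (4,3) via y @ 0.2485
    (4,2) via y @ 1.2837
    (4,1) via y @ 2.3190
    (5,1) via x @ 2.9364
    (5,0) via y @ 3.3543  # hit
  → r_2 = 3.3543
beam 3: φ=45°, α=330°
  direction (0.8660, -0.5000); cell (4,4); t to first gridline: x 0.8776, y 0.4800 (then +1.1547 / +2.0000)
    (4,3) via y @ 0.4800
    (5,3) via x @ 0.8776
    (6,3) via x @ 2.0323
    (6,2) via y @ 2.4800
    (7,2) via x @ 3.1870
    (8,2) via x @ 4.3417  # hit
  → r_3 = 4.3417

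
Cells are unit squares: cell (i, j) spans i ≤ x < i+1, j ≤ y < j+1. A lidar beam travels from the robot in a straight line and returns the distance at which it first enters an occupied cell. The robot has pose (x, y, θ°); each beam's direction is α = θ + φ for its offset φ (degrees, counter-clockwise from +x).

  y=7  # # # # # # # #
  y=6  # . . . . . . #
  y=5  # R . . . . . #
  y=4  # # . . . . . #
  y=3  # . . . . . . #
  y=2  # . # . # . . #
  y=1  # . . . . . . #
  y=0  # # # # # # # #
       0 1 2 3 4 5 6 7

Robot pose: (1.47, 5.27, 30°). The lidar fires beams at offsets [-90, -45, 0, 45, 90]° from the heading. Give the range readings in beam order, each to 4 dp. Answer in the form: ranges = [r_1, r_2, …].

ranges = [0.3118, 5.7251, 3.4600, 1.7910, 0.9400]

beam 1: φ=-90°, α=300°
  d=(0.5000,-0.8660)  start (1,5)  tX=1.0600 tY=0.3118  stride 1/|dx|=2.0000 1/|dy|=1.1547
    cross y-line → (1,4), t=0.3118 (wall)
  → r_1 = 0.3118
beam 2: φ=-45°, α=345°
  d=(0.9659,-0.2588)  start (1,5)  tX=0.5487 tY=1.0432  stride 1/|dx|=1.0353 1/|dy|=3.8637
    cross x-line → (2,5), t=0.5487
    cross y-line → (2,4), t=1.0432
    cross x-line → (3,4), t=1.5840
    cross x-line → (4,4), t=2.6192
    cross x-line → (5,4), t=3.6545
    cross x-line → (6,4), t=4.6898
    cross y-line → (6,3), t=4.9069
    cross x-line → (7,3), t=5.7251 (wall)
  → r_2 = 5.7251
beam 3: φ=0°, α=30°
  d=(0.8660,0.5000)  start (1,5)  tX=0.6120 tY=1.4600  stride 1/|dx|=1.1547 1/|dy|=2.0000
    cross x-line → (2,5), t=0.6120
    cross y-line → (2,6), t=1.4600
    cross x-line → (3,6), t=1.7667
    cross x-line → (4,6), t=2.9214
    cross y-line → (4,7), t=3.4600 (wall)
  → r_3 = 3.4600
beam 4: φ=45°, α=75°
  d=(0.2588,0.9659)  start (1,5)  tX=2.0478 tY=0.7558  stride 1/|dx|=3.8637 1/|dy|=1.0353
    cross y-line → (1,6), t=0.7558
    cross y-line → (1,7), t=1.7910 (wall)
  → r_4 = 1.7910
beam 5: φ=90°, α=120°
  d=(-0.5000,0.8660)  start (1,5)  tX=0.9400 tY=0.8429  stride 1/|dx|=2.0000 1/|dy|=1.1547
    cross y-line → (1,6), t=0.8429
    cross x-line → (0,6), t=0.9400 (wall)
  → r_5 = 0.9400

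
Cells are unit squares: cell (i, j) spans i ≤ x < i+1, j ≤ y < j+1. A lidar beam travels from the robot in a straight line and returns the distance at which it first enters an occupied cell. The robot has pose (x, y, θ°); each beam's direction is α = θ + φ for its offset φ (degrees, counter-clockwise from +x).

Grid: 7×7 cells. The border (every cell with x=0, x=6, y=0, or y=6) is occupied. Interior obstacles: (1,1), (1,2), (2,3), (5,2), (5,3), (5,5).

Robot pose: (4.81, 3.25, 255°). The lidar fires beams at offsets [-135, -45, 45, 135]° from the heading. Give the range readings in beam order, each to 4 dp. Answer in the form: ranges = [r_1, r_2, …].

beam 1: φ=-135°, α=120°
  cosα=-0.5000 sinα=0.8660 | (4,3) | tMaxX 1.6200 tMaxY 0.8660 | tΔX 2.0000 tΔY 1.1547
    t=0.8660 [y] (4,4)
    t=1.6200 [x] (3,4)
    t=2.0207 [y] (3,5)
    t=3.1754 [y] (3,6) — stop
  → r_1 = 3.1754
beam 2: φ=-45°, α=210°
  cosα=-0.8660 sinα=-0.5000 | (4,3) | tMaxX 0.9353 tMaxY 0.5000 | tΔX 1.1547 tΔY 2.0000
    t=0.5000 [y] (4,2)
    t=0.9353 [x] (3,2)
    t=2.0900 [x] (2,2)
    t=2.5000 [y] (2,1)
    t=3.2447 [x] (1,1) — stop
  → r_2 = 3.2447
beam 3: φ=45°, α=300°
  cosα=0.5000 sinα=-0.8660 | (4,3) | tMaxX 0.3800 tMaxY 0.2887 | tΔX 2.0000 tΔY 1.1547
    t=0.2887 [y] (4,2)
    t=0.3800 [x] (5,2) — stop
  → r_3 = 0.3800
beam 4: φ=135°, α=30°
  cosα=0.8660 sinα=0.5000 | (4,3) | tMaxX 0.2194 tMaxY 1.5000 | tΔX 1.1547 tΔY 2.0000
    t=0.2194 [x] (5,3) — stop
  → r_4 = 0.2194

ranges = [3.1754, 3.2447, 0.3800, 0.2194]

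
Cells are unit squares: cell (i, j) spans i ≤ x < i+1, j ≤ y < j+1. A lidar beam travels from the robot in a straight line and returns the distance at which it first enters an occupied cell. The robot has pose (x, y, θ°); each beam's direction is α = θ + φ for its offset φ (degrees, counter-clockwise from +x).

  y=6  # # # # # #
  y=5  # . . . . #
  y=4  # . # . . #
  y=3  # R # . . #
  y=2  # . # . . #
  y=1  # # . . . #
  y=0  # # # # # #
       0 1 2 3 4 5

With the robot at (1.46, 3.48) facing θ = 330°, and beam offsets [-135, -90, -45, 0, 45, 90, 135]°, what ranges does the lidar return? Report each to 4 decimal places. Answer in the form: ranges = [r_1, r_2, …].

ranges = [0.4762, 0.9200, 1.5322, 0.6235, 0.5590, 1.0800, 1.7773]

beam 1: φ=-135°, α=195°
  d=(-0.9659,-0.2588)  start (1,3)  tX=0.4762 tY=1.8546  stride 1/|dx|=1.0353 1/|dy|=3.8637
    cross x-line → (0,3), t=0.4762 (wall)
  → r_1 = 0.4762
beam 2: φ=-90°, α=240°
  d=(-0.5000,-0.8660)  start (1,3)  tX=0.9200 tY=0.5543  stride 1/|dx|=2.0000 1/|dy|=1.1547
    cross y-line → (1,2), t=0.5543
    cross x-line → (0,2), t=0.9200 (wall)
  → r_2 = 0.9200
beam 3: φ=-45°, α=285°
  d=(0.2588,-0.9659)  start (1,3)  tX=2.0864 tY=0.4969  stride 1/|dx|=3.8637 1/|dy|=1.0353
    cross y-line → (1,2), t=0.4969
    cross y-line → (1,1), t=1.5322 (wall)
  → r_3 = 1.5322
beam 4: φ=0°, α=330°
  d=(0.8660,-0.5000)  start (1,3)  tX=0.6235 tY=0.9600  stride 1/|dx|=1.1547 1/|dy|=2.0000
    cross x-line → (2,3), t=0.6235 (wall)
  → r_4 = 0.6235
beam 5: φ=45°, α=15°
  d=(0.9659,0.2588)  start (1,3)  tX=0.5590 tY=2.0091  stride 1/|dx|=1.0353 1/|dy|=3.8637
    cross x-line → (2,3), t=0.5590 (wall)
  → r_5 = 0.5590
beam 6: φ=90°, α=60°
  d=(0.5000,0.8660)  start (1,3)  tX=1.0800 tY=0.6004  stride 1/|dx|=2.0000 1/|dy|=1.1547
    cross y-line → (1,4), t=0.6004
    cross x-line → (2,4), t=1.0800 (wall)
  → r_6 = 1.0800
beam 7: φ=135°, α=105°
  d=(-0.2588,0.9659)  start (1,3)  tX=1.7773 tY=0.5383  stride 1/|dx|=3.8637 1/|dy|=1.0353
    cross y-line → (1,4), t=0.5383
    cross y-line → (1,5), t=1.5736
    cross x-line → (0,5), t=1.7773 (wall)
  → r_7 = 1.7773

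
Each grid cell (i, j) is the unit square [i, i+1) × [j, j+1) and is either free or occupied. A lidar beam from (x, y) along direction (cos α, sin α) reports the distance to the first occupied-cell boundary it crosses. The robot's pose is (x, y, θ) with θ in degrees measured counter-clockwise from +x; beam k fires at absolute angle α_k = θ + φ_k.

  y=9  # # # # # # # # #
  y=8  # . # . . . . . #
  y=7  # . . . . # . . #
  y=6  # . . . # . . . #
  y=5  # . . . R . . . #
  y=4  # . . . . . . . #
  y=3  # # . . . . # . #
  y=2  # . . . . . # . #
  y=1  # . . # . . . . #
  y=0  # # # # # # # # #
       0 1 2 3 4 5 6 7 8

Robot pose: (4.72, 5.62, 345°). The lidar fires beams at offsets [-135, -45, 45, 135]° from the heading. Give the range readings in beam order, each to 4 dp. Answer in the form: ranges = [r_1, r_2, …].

beam 1: φ=-135°, α=210°
  cosα=-0.8660 sinα=-0.5000 | (4,5) | tMaxX 0.8314 tMaxY 1.2400 | tΔX 1.1547 tΔY 2.0000
    t=0.8314 [x] (3,5)
    t=1.2400 [y] (3,4)
    t=1.9861 [x] (2,4)
    t=3.1408 [x] (1,4)
    t=3.2400 [y] (1,3) — stop
  → r_1 = 3.2400
beam 2: φ=-45°, α=300°
  cosα=0.5000 sinα=-0.8660 | (4,5) | tMaxX 0.5600 tMaxY 0.7159 | tΔX 2.0000 tΔY 1.1547
    t=0.5600 [x] (5,5)
    t=0.7159 [y] (5,4)
    t=1.8706 [y] (5,3)
    t=2.5600 [x] (6,3) — stop
  → r_2 = 2.5600
beam 3: φ=45°, α=30°
  cosα=0.8660 sinα=0.5000 | (4,5) | tMaxX 0.3233 tMaxY 0.7600 | tΔX 1.1547 tΔY 2.0000
    t=0.3233 [x] (5,5)
    t=0.7600 [y] (5,6)
    t=1.4780 [x] (6,6)
    t=2.6327 [x] (7,6)
    t=2.7600 [y] (7,7)
    t=3.7874 [x] (8,7) — stop
  → r_3 = 3.7874
beam 4: φ=135°, α=120°
  cosα=-0.5000 sinα=0.8660 | (4,5) | tMaxX 1.4400 tMaxY 0.4388 | tΔX 2.0000 tΔY 1.1547
    t=0.4388 [y] (4,6) — stop
  → r_4 = 0.4388

ranges = [3.2400, 2.5600, 3.7874, 0.4388]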